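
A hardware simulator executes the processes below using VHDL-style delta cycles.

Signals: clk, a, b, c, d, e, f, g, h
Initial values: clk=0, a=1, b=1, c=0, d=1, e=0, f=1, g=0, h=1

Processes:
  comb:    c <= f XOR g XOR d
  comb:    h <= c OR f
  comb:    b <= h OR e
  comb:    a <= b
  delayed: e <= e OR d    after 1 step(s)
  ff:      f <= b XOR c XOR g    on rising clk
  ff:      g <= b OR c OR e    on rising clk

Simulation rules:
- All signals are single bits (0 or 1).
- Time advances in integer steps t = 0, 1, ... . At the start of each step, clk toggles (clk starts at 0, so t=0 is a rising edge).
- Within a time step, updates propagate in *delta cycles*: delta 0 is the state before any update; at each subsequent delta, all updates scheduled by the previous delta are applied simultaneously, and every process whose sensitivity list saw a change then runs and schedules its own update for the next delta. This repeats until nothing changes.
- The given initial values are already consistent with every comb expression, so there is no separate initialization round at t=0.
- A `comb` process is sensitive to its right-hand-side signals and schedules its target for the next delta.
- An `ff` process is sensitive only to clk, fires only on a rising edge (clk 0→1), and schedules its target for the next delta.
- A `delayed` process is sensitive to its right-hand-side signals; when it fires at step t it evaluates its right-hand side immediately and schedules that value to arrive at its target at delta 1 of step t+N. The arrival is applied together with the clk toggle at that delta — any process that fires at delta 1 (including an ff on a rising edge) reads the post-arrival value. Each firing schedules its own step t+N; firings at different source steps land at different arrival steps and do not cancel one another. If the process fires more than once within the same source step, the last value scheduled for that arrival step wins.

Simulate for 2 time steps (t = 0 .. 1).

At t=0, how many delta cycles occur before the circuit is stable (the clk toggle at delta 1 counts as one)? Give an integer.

[bits: g,b,a,d,c,clk,e,h,f]
t=0: Δ0=011100011 Δ1=011101011 Δ2=111101011 Δ3=111111011 | 3Δ
t=1: Δ0=111111011 Δ1=111110011 | 1Δ

3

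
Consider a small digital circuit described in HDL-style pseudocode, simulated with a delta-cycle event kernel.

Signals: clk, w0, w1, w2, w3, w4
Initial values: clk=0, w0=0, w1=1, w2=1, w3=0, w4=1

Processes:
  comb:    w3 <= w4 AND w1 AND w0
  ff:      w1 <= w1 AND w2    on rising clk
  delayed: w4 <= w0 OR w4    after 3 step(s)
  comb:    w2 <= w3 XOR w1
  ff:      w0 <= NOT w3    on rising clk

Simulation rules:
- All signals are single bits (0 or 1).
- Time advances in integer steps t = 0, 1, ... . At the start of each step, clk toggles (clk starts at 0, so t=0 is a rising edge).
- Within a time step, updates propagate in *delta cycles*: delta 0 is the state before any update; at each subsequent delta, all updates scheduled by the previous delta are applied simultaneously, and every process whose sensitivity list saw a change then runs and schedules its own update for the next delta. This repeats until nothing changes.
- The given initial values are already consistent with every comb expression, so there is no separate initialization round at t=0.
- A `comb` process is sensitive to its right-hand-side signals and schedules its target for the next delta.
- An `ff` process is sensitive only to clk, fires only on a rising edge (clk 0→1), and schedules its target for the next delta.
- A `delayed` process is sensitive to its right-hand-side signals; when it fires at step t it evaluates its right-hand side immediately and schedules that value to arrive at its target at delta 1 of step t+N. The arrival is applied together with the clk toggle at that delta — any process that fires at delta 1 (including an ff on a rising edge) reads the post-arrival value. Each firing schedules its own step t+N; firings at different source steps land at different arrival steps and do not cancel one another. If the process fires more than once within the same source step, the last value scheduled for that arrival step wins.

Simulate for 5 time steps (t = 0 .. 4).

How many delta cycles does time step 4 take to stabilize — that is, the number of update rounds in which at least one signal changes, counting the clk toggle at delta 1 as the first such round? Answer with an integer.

2

t=0 Δ0: w4=1 w0=0 clk=0 w3=0 w1=1 w2=1
  Δ1: clk:0→1
  Δ2: w0:0→1
  Δ3: w3:0→1
  Δ4: w2:1→0
  (4Δ to stable)
t=1 Δ0: w4=1 w0=1 clk=1 w3=1 w1=1 w2=0
  Δ1: clk:1→0
  (1Δ to stable)
t=2 Δ0: w4=1 w0=1 clk=0 w3=1 w1=1 w2=0
  Δ1: clk:0→1
  Δ2: w0:1→0, w1:1→0
  Δ3: w3:1→0, w2:0→1
  Δ4: w2:1→0
  (4Δ to stable)
t=3 Δ0: w4=1 w0=0 clk=1 w3=0 w1=0 w2=0
  Δ1: clk:1→0
  (1Δ to stable)
t=4 Δ0: w4=1 w0=0 clk=0 w3=0 w1=0 w2=0
  Δ1: clk:0→1
  Δ2: w0:0→1
  (2Δ to stable)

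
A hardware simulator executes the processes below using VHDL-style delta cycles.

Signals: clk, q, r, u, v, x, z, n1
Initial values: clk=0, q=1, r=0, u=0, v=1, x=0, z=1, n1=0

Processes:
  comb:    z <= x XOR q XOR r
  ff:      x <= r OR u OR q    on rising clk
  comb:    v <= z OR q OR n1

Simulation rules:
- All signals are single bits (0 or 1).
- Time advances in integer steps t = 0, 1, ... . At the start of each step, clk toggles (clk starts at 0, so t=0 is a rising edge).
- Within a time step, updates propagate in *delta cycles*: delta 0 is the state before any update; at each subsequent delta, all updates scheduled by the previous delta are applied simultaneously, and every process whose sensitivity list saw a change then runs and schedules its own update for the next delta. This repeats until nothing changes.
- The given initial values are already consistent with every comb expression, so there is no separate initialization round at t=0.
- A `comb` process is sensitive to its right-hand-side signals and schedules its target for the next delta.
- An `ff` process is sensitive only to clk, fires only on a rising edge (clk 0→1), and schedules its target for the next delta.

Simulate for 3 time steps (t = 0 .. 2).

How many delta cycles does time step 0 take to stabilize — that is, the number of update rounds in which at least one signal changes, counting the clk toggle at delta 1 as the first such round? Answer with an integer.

t=0 Δ0: n1=0 z=1 v=1 q=1 r=0 x=0 u=0 clk=0
  Δ1: clk:0→1
  Δ2: x:0→1
  Δ3: z:1→0
  (3Δ to stable)
t=1 Δ0: n1=0 z=0 v=1 q=1 r=0 x=1 u=0 clk=1
  Δ1: clk:1→0
  (1Δ to stable)
t=2 Δ0: n1=0 z=0 v=1 q=1 r=0 x=1 u=0 clk=0
  Δ1: clk:0→1
  (1Δ to stable)

3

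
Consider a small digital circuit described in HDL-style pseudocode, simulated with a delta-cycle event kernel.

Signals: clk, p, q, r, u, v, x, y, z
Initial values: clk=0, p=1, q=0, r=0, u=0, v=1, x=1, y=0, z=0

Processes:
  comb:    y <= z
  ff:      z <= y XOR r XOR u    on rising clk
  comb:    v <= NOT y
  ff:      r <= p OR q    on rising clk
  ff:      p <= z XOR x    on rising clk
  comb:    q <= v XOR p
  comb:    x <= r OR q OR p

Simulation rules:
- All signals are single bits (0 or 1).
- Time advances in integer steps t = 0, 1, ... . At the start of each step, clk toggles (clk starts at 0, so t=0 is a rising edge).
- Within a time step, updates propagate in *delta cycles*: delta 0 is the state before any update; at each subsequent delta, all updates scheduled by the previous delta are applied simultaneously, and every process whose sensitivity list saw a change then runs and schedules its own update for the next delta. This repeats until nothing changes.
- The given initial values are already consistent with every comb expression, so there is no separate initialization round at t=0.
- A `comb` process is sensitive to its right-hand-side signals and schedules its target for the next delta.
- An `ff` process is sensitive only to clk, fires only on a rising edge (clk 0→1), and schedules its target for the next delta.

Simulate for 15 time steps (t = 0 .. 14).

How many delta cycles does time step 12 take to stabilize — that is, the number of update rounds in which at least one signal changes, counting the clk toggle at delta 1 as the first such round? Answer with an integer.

5

t0.Δ0 r=0 u=0 q=0 v=1 y=0 z=0 x=1 p=1 clk=0
t0.Δ1 r=0 u=0 q=0 v=1 y=0 z=0 x=1 p=1 clk=1
t0.Δ2 r=1 u=0 q=0 v=1 y=0 z=0 x=1 p=1 clk=1
t1.Δ0 r=1 u=0 q=0 v=1 y=0 z=0 x=1 p=1 clk=1
t1.Δ1 r=1 u=0 q=0 v=1 y=0 z=0 x=1 p=1 clk=0
t2.Δ0 r=1 u=0 q=0 v=1 y=0 z=0 x=1 p=1 clk=0
t2.Δ1 r=1 u=0 q=0 v=1 y=0 z=0 x=1 p=1 clk=1
t2.Δ2 r=1 u=0 q=0 v=1 y=0 z=1 x=1 p=1 clk=1
t2.Δ3 r=1 u=0 q=0 v=1 y=1 z=1 x=1 p=1 clk=1
t2.Δ4 r=1 u=0 q=0 v=0 y=1 z=1 x=1 p=1 clk=1
t2.Δ5 r=1 u=0 q=1 v=0 y=1 z=1 x=1 p=1 clk=1
t3.Δ0 r=1 u=0 q=1 v=0 y=1 z=1 x=1 p=1 clk=1
t3.Δ1 r=1 u=0 q=1 v=0 y=1 z=1 x=1 p=1 clk=0
t4.Δ0 r=1 u=0 q=1 v=0 y=1 z=1 x=1 p=1 clk=0
t4.Δ1 r=1 u=0 q=1 v=0 y=1 z=1 x=1 p=1 clk=1
t4.Δ2 r=1 u=0 q=1 v=0 y=1 z=0 x=1 p=0 clk=1
t4.Δ3 r=1 u=0 q=0 v=0 y=0 z=0 x=1 p=0 clk=1
t4.Δ4 r=1 u=0 q=0 v=1 y=0 z=0 x=1 p=0 clk=1
t4.Δ5 r=1 u=0 q=1 v=1 y=0 z=0 x=1 p=0 clk=1
t5.Δ0 r=1 u=0 q=1 v=1 y=0 z=0 x=1 p=0 clk=1
t5.Δ1 r=1 u=0 q=1 v=1 y=0 z=0 x=1 p=0 clk=0
t6.Δ0 r=1 u=0 q=1 v=1 y=0 z=0 x=1 p=0 clk=0
t6.Δ1 r=1 u=0 q=1 v=1 y=0 z=0 x=1 p=0 clk=1
t6.Δ2 r=1 u=0 q=1 v=1 y=0 z=1 x=1 p=1 clk=1
t6.Δ3 r=1 u=0 q=0 v=1 y=1 z=1 x=1 p=1 clk=1
t6.Δ4 r=1 u=0 q=0 v=0 y=1 z=1 x=1 p=1 clk=1
t6.Δ5 r=1 u=0 q=1 v=0 y=1 z=1 x=1 p=1 clk=1
t7.Δ0 r=1 u=0 q=1 v=0 y=1 z=1 x=1 p=1 clk=1
t7.Δ1 r=1 u=0 q=1 v=0 y=1 z=1 x=1 p=1 clk=0
t8.Δ0 r=1 u=0 q=1 v=0 y=1 z=1 x=1 p=1 clk=0
t8.Δ1 r=1 u=0 q=1 v=0 y=1 z=1 x=1 p=1 clk=1
t8.Δ2 r=1 u=0 q=1 v=0 y=1 z=0 x=1 p=0 clk=1
t8.Δ3 r=1 u=0 q=0 v=0 y=0 z=0 x=1 p=0 clk=1
t8.Δ4 r=1 u=0 q=0 v=1 y=0 z=0 x=1 p=0 clk=1
t8.Δ5 r=1 u=0 q=1 v=1 y=0 z=0 x=1 p=0 clk=1
t9.Δ0 r=1 u=0 q=1 v=1 y=0 z=0 x=1 p=0 clk=1
t9.Δ1 r=1 u=0 q=1 v=1 y=0 z=0 x=1 p=0 clk=0
t10.Δ0 r=1 u=0 q=1 v=1 y=0 z=0 x=1 p=0 clk=0
t10.Δ1 r=1 u=0 q=1 v=1 y=0 z=0 x=1 p=0 clk=1
t10.Δ2 r=1 u=0 q=1 v=1 y=0 z=1 x=1 p=1 clk=1
t10.Δ3 r=1 u=0 q=0 v=1 y=1 z=1 x=1 p=1 clk=1
t10.Δ4 r=1 u=0 q=0 v=0 y=1 z=1 x=1 p=1 clk=1
t10.Δ5 r=1 u=0 q=1 v=0 y=1 z=1 x=1 p=1 clk=1
t11.Δ0 r=1 u=0 q=1 v=0 y=1 z=1 x=1 p=1 clk=1
t11.Δ1 r=1 u=0 q=1 v=0 y=1 z=1 x=1 p=1 clk=0
t12.Δ0 r=1 u=0 q=1 v=0 y=1 z=1 x=1 p=1 clk=0
t12.Δ1 r=1 u=0 q=1 v=0 y=1 z=1 x=1 p=1 clk=1
t12.Δ2 r=1 u=0 q=1 v=0 y=1 z=0 x=1 p=0 clk=1
t12.Δ3 r=1 u=0 q=0 v=0 y=0 z=0 x=1 p=0 clk=1
t12.Δ4 r=1 u=0 q=0 v=1 y=0 z=0 x=1 p=0 clk=1
t12.Δ5 r=1 u=0 q=1 v=1 y=0 z=0 x=1 p=0 clk=1
t13.Δ0 r=1 u=0 q=1 v=1 y=0 z=0 x=1 p=0 clk=1
t13.Δ1 r=1 u=0 q=1 v=1 y=0 z=0 x=1 p=0 clk=0
t14.Δ0 r=1 u=0 q=1 v=1 y=0 z=0 x=1 p=0 clk=0
t14.Δ1 r=1 u=0 q=1 v=1 y=0 z=0 x=1 p=0 clk=1
t14.Δ2 r=1 u=0 q=1 v=1 y=0 z=1 x=1 p=1 clk=1
t14.Δ3 r=1 u=0 q=0 v=1 y=1 z=1 x=1 p=1 clk=1
t14.Δ4 r=1 u=0 q=0 v=0 y=1 z=1 x=1 p=1 clk=1
t14.Δ5 r=1 u=0 q=1 v=0 y=1 z=1 x=1 p=1 clk=1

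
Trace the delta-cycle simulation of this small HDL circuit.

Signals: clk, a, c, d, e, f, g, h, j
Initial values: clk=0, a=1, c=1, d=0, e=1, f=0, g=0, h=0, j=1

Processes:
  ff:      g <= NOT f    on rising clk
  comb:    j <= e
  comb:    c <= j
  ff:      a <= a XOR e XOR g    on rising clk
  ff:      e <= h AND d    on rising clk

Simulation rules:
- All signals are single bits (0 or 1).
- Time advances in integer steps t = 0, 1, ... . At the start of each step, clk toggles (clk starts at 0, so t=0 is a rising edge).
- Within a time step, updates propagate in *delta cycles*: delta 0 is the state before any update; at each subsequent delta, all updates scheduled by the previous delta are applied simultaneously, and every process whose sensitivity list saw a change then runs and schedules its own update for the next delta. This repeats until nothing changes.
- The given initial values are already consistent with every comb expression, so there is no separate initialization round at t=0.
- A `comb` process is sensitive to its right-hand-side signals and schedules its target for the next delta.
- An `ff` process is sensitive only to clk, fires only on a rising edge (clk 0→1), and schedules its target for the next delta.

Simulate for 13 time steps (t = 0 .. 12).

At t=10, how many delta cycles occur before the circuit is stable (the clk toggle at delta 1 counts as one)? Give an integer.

t0.Δ0 clk=0 j=1 g=0 f=0 c=1 d=0 e=1 h=0 a=1
t0.Δ1 clk=1 j=1 g=0 f=0 c=1 d=0 e=1 h=0 a=1
t0.Δ2 clk=1 j=1 g=1 f=0 c=1 d=0 e=0 h=0 a=0
t0.Δ3 clk=1 j=0 g=1 f=0 c=1 d=0 e=0 h=0 a=0
t0.Δ4 clk=1 j=0 g=1 f=0 c=0 d=0 e=0 h=0 a=0
t1.Δ0 clk=1 j=0 g=1 f=0 c=0 d=0 e=0 h=0 a=0
t1.Δ1 clk=0 j=0 g=1 f=0 c=0 d=0 e=0 h=0 a=0
t2.Δ0 clk=0 j=0 g=1 f=0 c=0 d=0 e=0 h=0 a=0
t2.Δ1 clk=1 j=0 g=1 f=0 c=0 d=0 e=0 h=0 a=0
t2.Δ2 clk=1 j=0 g=1 f=0 c=0 d=0 e=0 h=0 a=1
t3.Δ0 clk=1 j=0 g=1 f=0 c=0 d=0 e=0 h=0 a=1
t3.Δ1 clk=0 j=0 g=1 f=0 c=0 d=0 e=0 h=0 a=1
t4.Δ0 clk=0 j=0 g=1 f=0 c=0 d=0 e=0 h=0 a=1
t4.Δ1 clk=1 j=0 g=1 f=0 c=0 d=0 e=0 h=0 a=1
t4.Δ2 clk=1 j=0 g=1 f=0 c=0 d=0 e=0 h=0 a=0
t5.Δ0 clk=1 j=0 g=1 f=0 c=0 d=0 e=0 h=0 a=0
t5.Δ1 clk=0 j=0 g=1 f=0 c=0 d=0 e=0 h=0 a=0
t6.Δ0 clk=0 j=0 g=1 f=0 c=0 d=0 e=0 h=0 a=0
t6.Δ1 clk=1 j=0 g=1 f=0 c=0 d=0 e=0 h=0 a=0
t6.Δ2 clk=1 j=0 g=1 f=0 c=0 d=0 e=0 h=0 a=1
t7.Δ0 clk=1 j=0 g=1 f=0 c=0 d=0 e=0 h=0 a=1
t7.Δ1 clk=0 j=0 g=1 f=0 c=0 d=0 e=0 h=0 a=1
t8.Δ0 clk=0 j=0 g=1 f=0 c=0 d=0 e=0 h=0 a=1
t8.Δ1 clk=1 j=0 g=1 f=0 c=0 d=0 e=0 h=0 a=1
t8.Δ2 clk=1 j=0 g=1 f=0 c=0 d=0 e=0 h=0 a=0
t9.Δ0 clk=1 j=0 g=1 f=0 c=0 d=0 e=0 h=0 a=0
t9.Δ1 clk=0 j=0 g=1 f=0 c=0 d=0 e=0 h=0 a=0
t10.Δ0 clk=0 j=0 g=1 f=0 c=0 d=0 e=0 h=0 a=0
t10.Δ1 clk=1 j=0 g=1 f=0 c=0 d=0 e=0 h=0 a=0
t10.Δ2 clk=1 j=0 g=1 f=0 c=0 d=0 e=0 h=0 a=1
t11.Δ0 clk=1 j=0 g=1 f=0 c=0 d=0 e=0 h=0 a=1
t11.Δ1 clk=0 j=0 g=1 f=0 c=0 d=0 e=0 h=0 a=1
t12.Δ0 clk=0 j=0 g=1 f=0 c=0 d=0 e=0 h=0 a=1
t12.Δ1 clk=1 j=0 g=1 f=0 c=0 d=0 e=0 h=0 a=1
t12.Δ2 clk=1 j=0 g=1 f=0 c=0 d=0 e=0 h=0 a=0

2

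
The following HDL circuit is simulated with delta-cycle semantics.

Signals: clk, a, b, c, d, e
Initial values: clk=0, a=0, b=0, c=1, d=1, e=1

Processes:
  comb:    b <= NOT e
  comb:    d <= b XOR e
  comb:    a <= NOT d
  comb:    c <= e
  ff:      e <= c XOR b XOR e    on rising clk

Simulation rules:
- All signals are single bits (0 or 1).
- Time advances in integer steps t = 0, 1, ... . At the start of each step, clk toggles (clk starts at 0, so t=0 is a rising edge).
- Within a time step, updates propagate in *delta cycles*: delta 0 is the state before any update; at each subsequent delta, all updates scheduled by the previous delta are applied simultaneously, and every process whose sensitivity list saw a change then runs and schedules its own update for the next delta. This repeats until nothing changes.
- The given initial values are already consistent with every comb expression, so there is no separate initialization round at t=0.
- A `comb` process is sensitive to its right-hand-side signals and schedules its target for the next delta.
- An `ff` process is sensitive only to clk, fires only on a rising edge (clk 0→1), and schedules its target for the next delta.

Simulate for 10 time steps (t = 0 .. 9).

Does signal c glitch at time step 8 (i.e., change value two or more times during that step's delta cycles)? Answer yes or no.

t0.Δ0 clk=0 c=1 e=1 a=0 d=1 b=0
t0.Δ1 clk=1 c=1 e=1 a=0 d=1 b=0
t0.Δ2 clk=1 c=1 e=0 a=0 d=1 b=0
t0.Δ3 clk=1 c=0 e=0 a=0 d=0 b=1
t0.Δ4 clk=1 c=0 e=0 a=1 d=1 b=1
t0.Δ5 clk=1 c=0 e=0 a=0 d=1 b=1
t1.Δ0 clk=1 c=0 e=0 a=0 d=1 b=1
t1.Δ1 clk=0 c=0 e=0 a=0 d=1 b=1
t2.Δ0 clk=0 c=0 e=0 a=0 d=1 b=1
t2.Δ1 clk=1 c=0 e=0 a=0 d=1 b=1
t2.Δ2 clk=1 c=0 e=1 a=0 d=1 b=1
t2.Δ3 clk=1 c=1 e=1 a=0 d=0 b=0
t2.Δ4 clk=1 c=1 e=1 a=1 d=1 b=0
t2.Δ5 clk=1 c=1 e=1 a=0 d=1 b=0
t3.Δ0 clk=1 c=1 e=1 a=0 d=1 b=0
t3.Δ1 clk=0 c=1 e=1 a=0 d=1 b=0
t4.Δ0 clk=0 c=1 e=1 a=0 d=1 b=0
t4.Δ1 clk=1 c=1 e=1 a=0 d=1 b=0
t4.Δ2 clk=1 c=1 e=0 a=0 d=1 b=0
t4.Δ3 clk=1 c=0 e=0 a=0 d=0 b=1
t4.Δ4 clk=1 c=0 e=0 a=1 d=1 b=1
t4.Δ5 clk=1 c=0 e=0 a=0 d=1 b=1
t5.Δ0 clk=1 c=0 e=0 a=0 d=1 b=1
t5.Δ1 clk=0 c=0 e=0 a=0 d=1 b=1
t6.Δ0 clk=0 c=0 e=0 a=0 d=1 b=1
t6.Δ1 clk=1 c=0 e=0 a=0 d=1 b=1
t6.Δ2 clk=1 c=0 e=1 a=0 d=1 b=1
t6.Δ3 clk=1 c=1 e=1 a=0 d=0 b=0
t6.Δ4 clk=1 c=1 e=1 a=1 d=1 b=0
t6.Δ5 clk=1 c=1 e=1 a=0 d=1 b=0
t7.Δ0 clk=1 c=1 e=1 a=0 d=1 b=0
t7.Δ1 clk=0 c=1 e=1 a=0 d=1 b=0
t8.Δ0 clk=0 c=1 e=1 a=0 d=1 b=0
t8.Δ1 clk=1 c=1 e=1 a=0 d=1 b=0
t8.Δ2 clk=1 c=1 e=0 a=0 d=1 b=0
t8.Δ3 clk=1 c=0 e=0 a=0 d=0 b=1
t8.Δ4 clk=1 c=0 e=0 a=1 d=1 b=1
t8.Δ5 clk=1 c=0 e=0 a=0 d=1 b=1
t9.Δ0 clk=1 c=0 e=0 a=0 d=1 b=1
t9.Δ1 clk=0 c=0 e=0 a=0 d=1 b=1

no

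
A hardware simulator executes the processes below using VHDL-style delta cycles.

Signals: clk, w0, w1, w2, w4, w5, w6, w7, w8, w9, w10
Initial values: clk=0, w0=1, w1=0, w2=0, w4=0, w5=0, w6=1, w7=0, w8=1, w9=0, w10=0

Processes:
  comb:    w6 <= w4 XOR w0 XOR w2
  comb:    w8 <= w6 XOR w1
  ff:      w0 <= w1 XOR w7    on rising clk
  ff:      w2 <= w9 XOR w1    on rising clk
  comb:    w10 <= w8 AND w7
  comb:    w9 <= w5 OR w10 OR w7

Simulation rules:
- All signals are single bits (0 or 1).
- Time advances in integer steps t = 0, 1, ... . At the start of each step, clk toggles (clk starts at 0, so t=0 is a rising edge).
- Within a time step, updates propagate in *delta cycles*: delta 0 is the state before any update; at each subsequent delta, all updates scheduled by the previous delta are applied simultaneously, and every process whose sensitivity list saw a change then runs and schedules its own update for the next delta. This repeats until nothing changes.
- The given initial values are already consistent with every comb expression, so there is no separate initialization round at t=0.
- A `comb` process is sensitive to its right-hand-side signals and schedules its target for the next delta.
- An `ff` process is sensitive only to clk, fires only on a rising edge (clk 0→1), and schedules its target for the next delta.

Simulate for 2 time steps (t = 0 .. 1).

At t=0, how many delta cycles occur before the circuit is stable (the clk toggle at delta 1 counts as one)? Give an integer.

t=0 Δ0: w2=0 w9=0 w4=0 w6=1 w10=0 w7=0 w1=0 clk=0 w5=0 w0=1 w8=1
  Δ1: clk:0→1
  Δ2: w0:1→0
  Δ3: w6:1→0
  Δ4: w8:1→0
  (4Δ to stable)
t=1 Δ0: w2=0 w9=0 w4=0 w6=0 w10=0 w7=0 w1=0 clk=1 w5=0 w0=0 w8=0
  Δ1: clk:1→0
  (1Δ to stable)

4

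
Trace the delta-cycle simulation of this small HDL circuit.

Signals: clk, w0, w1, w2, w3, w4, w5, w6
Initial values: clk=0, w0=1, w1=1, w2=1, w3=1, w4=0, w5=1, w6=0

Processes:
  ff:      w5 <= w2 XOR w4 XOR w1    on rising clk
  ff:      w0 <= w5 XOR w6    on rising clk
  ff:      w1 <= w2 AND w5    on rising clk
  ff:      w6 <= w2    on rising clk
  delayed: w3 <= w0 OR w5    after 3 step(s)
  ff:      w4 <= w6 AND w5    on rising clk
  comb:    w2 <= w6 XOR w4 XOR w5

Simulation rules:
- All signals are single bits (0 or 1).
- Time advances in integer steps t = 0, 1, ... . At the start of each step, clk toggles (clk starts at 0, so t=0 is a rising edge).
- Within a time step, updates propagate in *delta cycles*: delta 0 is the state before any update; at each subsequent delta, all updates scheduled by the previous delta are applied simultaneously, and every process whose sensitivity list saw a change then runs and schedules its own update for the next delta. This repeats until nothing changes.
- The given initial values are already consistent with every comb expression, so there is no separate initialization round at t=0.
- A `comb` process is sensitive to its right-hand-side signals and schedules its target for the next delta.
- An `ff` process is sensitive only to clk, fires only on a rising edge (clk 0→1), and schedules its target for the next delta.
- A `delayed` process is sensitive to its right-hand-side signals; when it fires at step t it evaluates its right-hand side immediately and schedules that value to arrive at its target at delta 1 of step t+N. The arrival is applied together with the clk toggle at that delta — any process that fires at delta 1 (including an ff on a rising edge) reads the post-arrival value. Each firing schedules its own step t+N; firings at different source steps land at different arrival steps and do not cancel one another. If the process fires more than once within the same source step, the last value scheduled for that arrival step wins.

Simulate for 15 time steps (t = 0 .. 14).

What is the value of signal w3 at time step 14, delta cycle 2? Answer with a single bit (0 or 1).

1

[bits: w5,w1,w3,w2,clk,w4,w0,w6]
t=0: Δ0=11110010 Δ1=11111010 Δ2=01111011 | 2Δ
t=1: Δ0=01111011 Δ1=01110011 | 1Δ
t=2: Δ0=01110011 Δ1=01111011 Δ2=00111011 | 2Δ
t=3: Δ0=00111011 Δ1=00110011 | 1Δ
t=4: Δ0=00110011 Δ1=00111011 Δ2=10111011 Δ3=10101011 | 3Δ
t=5: Δ0=10101011 Δ1=10100011 | 1Δ
t=6: Δ0=10100011 Δ1=10101011 Δ2=00101100 Δ3=00111100 | 3Δ
t=7: Δ0=00111100 Δ1=00110100 | 1Δ
t=8: Δ0=00110100 Δ1=00111100 Δ2=00111001 | 2Δ
t=9: Δ0=00111001 Δ1=00010001 | 1Δ
t=10: Δ0=00010001 Δ1=00011001 Δ2=10011011 Δ3=10001011 | 3Δ
t=11: Δ0=10001011 Δ1=10000011 | 1Δ
t=12: Δ0=10000011 Δ1=10001011 Δ2=00001100 Δ3=00011100 | 3Δ
t=13: Δ0=00011100 Δ1=00110100 | 1Δ
t=14: Δ0=00110100 Δ1=00111100 Δ2=00111001 | 2Δ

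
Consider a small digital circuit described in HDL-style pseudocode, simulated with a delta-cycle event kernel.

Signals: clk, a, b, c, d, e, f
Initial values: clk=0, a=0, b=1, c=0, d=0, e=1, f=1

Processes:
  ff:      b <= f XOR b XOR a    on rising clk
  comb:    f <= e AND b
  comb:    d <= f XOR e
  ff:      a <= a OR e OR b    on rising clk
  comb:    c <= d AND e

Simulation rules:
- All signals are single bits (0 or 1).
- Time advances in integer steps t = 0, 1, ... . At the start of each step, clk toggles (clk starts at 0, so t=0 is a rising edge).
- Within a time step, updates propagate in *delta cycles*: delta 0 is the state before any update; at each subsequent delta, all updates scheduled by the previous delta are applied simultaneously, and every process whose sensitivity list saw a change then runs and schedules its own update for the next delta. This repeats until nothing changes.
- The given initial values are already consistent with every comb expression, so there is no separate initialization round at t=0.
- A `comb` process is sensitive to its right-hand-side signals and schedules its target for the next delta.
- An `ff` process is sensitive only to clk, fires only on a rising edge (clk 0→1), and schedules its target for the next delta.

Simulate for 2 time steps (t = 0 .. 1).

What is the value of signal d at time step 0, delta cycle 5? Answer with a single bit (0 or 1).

t0.Δ0 a=0 d=0 clk=0 c=0 f=1 e=1 b=1
t0.Δ1 a=0 d=0 clk=1 c=0 f=1 e=1 b=1
t0.Δ2 a=1 d=0 clk=1 c=0 f=1 e=1 b=0
t0.Δ3 a=1 d=0 clk=1 c=0 f=0 e=1 b=0
t0.Δ4 a=1 d=1 clk=1 c=0 f=0 e=1 b=0
t0.Δ5 a=1 d=1 clk=1 c=1 f=0 e=1 b=0
t1.Δ0 a=1 d=1 clk=1 c=1 f=0 e=1 b=0
t1.Δ1 a=1 d=1 clk=0 c=1 f=0 e=1 b=0

1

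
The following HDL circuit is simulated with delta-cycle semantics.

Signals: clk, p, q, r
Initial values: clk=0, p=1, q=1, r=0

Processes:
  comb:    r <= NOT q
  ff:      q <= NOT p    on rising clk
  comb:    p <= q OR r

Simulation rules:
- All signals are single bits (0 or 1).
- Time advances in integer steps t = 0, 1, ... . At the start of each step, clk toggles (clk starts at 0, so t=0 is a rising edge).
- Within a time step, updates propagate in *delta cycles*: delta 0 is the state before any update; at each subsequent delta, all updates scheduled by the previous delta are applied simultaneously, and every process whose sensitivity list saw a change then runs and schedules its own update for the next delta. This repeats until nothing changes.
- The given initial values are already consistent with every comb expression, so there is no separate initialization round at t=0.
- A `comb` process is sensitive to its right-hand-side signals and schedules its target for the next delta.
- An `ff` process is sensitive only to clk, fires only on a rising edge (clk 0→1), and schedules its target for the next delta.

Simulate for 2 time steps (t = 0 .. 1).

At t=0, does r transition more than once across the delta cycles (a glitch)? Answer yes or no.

no

[bits: clk,r,q,p]
t=0: Δ0=0011 Δ1=1011 Δ2=1001 Δ3=1100 Δ4=1101 | 4Δ
t=1: Δ0=1101 Δ1=0101 | 1Δ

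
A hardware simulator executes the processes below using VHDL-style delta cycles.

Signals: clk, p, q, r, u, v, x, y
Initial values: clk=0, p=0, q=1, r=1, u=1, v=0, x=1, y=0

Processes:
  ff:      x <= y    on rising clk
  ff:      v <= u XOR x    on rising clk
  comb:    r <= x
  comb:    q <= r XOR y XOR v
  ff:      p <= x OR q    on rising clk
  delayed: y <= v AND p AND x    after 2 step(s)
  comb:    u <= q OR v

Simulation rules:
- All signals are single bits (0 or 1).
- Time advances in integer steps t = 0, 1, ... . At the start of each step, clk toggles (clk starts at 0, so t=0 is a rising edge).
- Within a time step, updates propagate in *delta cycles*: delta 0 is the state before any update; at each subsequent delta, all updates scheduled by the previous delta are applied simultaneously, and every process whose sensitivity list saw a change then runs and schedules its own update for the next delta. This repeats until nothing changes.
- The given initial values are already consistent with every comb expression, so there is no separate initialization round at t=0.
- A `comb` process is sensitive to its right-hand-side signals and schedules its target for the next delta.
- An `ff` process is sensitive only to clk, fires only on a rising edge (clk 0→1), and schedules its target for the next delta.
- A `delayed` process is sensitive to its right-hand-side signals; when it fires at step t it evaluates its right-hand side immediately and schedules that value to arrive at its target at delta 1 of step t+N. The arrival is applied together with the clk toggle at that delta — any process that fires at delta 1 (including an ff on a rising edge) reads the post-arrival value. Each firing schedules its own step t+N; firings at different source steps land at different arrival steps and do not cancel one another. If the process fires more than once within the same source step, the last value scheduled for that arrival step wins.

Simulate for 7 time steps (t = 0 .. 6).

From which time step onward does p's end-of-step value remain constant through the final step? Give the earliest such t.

2

t0.Δ0 r=1 u=1 p=0 x=1 clk=0 q=1 y=0 v=0
t0.Δ1 r=1 u=1 p=0 x=1 clk=1 q=1 y=0 v=0
t0.Δ2 r=1 u=1 p=1 x=0 clk=1 q=1 y=0 v=0
t0.Δ3 r=0 u=1 p=1 x=0 clk=1 q=1 y=0 v=0
t0.Δ4 r=0 u=1 p=1 x=0 clk=1 q=0 y=0 v=0
t0.Δ5 r=0 u=0 p=1 x=0 clk=1 q=0 y=0 v=0
t1.Δ0 r=0 u=0 p=1 x=0 clk=1 q=0 y=0 v=0
t1.Δ1 r=0 u=0 p=1 x=0 clk=0 q=0 y=0 v=0
t2.Δ0 r=0 u=0 p=1 x=0 clk=0 q=0 y=0 v=0
t2.Δ1 r=0 u=0 p=1 x=0 clk=1 q=0 y=0 v=0
t2.Δ2 r=0 u=0 p=0 x=0 clk=1 q=0 y=0 v=0
t3.Δ0 r=0 u=0 p=0 x=0 clk=1 q=0 y=0 v=0
t3.Δ1 r=0 u=0 p=0 x=0 clk=0 q=0 y=0 v=0
t4.Δ0 r=0 u=0 p=0 x=0 clk=0 q=0 y=0 v=0
t4.Δ1 r=0 u=0 p=0 x=0 clk=1 q=0 y=0 v=0
t5.Δ0 r=0 u=0 p=0 x=0 clk=1 q=0 y=0 v=0
t5.Δ1 r=0 u=0 p=0 x=0 clk=0 q=0 y=0 v=0
t6.Δ0 r=0 u=0 p=0 x=0 clk=0 q=0 y=0 v=0
t6.Δ1 r=0 u=0 p=0 x=0 clk=1 q=0 y=0 v=0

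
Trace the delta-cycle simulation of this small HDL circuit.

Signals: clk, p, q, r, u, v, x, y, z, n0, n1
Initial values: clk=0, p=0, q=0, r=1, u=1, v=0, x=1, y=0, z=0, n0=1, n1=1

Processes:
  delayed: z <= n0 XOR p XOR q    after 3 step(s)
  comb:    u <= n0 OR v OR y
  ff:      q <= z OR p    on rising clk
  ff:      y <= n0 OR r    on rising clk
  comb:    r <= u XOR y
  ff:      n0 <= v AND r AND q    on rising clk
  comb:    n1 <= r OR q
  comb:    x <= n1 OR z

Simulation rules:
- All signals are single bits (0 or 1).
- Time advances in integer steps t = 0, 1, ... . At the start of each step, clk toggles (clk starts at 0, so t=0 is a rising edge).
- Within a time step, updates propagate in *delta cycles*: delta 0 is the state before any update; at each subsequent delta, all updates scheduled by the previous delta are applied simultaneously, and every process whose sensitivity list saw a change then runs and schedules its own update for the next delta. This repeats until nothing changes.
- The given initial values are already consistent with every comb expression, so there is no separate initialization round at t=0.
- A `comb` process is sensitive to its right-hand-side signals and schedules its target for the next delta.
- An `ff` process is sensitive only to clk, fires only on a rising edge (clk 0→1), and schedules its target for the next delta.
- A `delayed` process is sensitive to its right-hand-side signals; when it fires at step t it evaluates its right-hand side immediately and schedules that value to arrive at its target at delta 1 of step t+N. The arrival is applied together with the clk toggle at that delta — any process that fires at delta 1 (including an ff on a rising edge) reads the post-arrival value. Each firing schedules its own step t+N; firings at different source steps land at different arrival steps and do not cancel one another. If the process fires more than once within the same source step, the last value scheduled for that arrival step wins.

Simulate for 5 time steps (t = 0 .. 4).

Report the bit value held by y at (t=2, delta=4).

0

t=0 Δ0: z=0 n1=1 r=1 u=1 p=0 q=0 v=0 y=0 n0=1 x=1 clk=0
  Δ1: clk:0→1
  Δ2: y:0→1, n0:1→0
  Δ3: r:1→0
  Δ4: n1:1→0
  Δ5: x:1→0
  (5Δ to stable)
t=1 Δ0: z=0 n1=0 r=0 u=1 p=0 q=0 v=0 y=1 n0=0 x=0 clk=1
  Δ1: clk:1→0
  (1Δ to stable)
t=2 Δ0: z=0 n1=0 r=0 u=1 p=0 q=0 v=0 y=1 n0=0 x=0 clk=0
  Δ1: clk:0→1
  Δ2: y:1→0
  Δ3: r:0→1, u:1→0
  Δ4: n1:0→1, r:1→0
  Δ5: n1:1→0, x:0→1
  Δ6: x:1→0
  (6Δ to stable)
t=3 Δ0: z=0 n1=0 r=0 u=0 p=0 q=0 v=0 y=0 n0=0 x=0 clk=1
  Δ1: clk:1→0
  (1Δ to stable)
t=4 Δ0: z=0 n1=0 r=0 u=0 p=0 q=0 v=0 y=0 n0=0 x=0 clk=0
  Δ1: clk:0→1
  (1Δ to stable)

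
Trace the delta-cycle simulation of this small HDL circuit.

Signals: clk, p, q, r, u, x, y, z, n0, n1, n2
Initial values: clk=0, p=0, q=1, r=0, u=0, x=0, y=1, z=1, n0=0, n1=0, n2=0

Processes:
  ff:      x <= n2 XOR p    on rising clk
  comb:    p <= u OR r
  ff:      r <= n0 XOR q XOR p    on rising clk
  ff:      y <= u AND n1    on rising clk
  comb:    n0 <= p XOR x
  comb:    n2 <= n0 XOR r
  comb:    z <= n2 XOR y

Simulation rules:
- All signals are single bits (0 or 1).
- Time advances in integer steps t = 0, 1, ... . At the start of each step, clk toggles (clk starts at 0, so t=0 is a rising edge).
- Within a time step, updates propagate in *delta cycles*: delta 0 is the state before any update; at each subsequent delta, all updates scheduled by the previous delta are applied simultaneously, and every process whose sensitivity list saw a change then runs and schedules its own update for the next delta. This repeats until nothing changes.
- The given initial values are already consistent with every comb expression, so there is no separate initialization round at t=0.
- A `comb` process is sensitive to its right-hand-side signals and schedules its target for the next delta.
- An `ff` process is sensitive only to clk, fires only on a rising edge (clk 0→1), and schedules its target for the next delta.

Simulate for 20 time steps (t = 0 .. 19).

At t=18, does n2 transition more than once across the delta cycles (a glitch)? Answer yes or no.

yes

[bits: z,n2,clk,n0,n1,q,u,p,x,r,y]
t=0: Δ0=10000100001 Δ1=10100100001 Δ2=10100100010 Δ3=01100101010 Δ4=11110101010 Δ5=10110101010 Δ6=00110101010 | 6Δ
t=1: Δ0=00110101010 Δ1=00010101010 | 1Δ
t=2: Δ0=00010101010 Δ1=00110101010 Δ2=00110101110 Δ3=00100101110 Δ4=01100101110 Δ5=11100101110 | 5Δ
t=3: Δ0=11100101110 Δ1=11000101110 | 1Δ
t=4: Δ0=11000101110 Δ1=11100101110 Δ2=11100101000 Δ3=10110100000 Δ4=01100100000 Δ5=10100100000 Δ6=00100100000 | 6Δ
t=5: Δ0=00100100000 Δ1=00000100000 | 1Δ
t=6: Δ0=00000100000 Δ1=00100100000 Δ2=00100100010 Δ3=01100101010 Δ4=11110101010 Δ5=10110101010 Δ6=00110101010 | 6Δ
t=7: Δ0=00110101010 Δ1=00010101010 | 1Δ
t=8: Δ0=00010101010 Δ1=00110101010 Δ2=00110101110 Δ3=00100101110 Δ4=01100101110 Δ5=11100101110 | 5Δ
t=9: Δ0=11100101110 Δ1=11000101110 | 1Δ
t=10: Δ0=11000101110 Δ1=11100101110 Δ2=11100101000 Δ3=10110100000 Δ4=01100100000 Δ5=10100100000 Δ6=00100100000 | 6Δ
t=11: Δ0=00100100000 Δ1=00000100000 | 1Δ
t=12: Δ0=00000100000 Δ1=00100100000 Δ2=00100100010 Δ3=01100101010 Δ4=11110101010 Δ5=10110101010 Δ6=00110101010 | 6Δ
t=13: Δ0=00110101010 Δ1=00010101010 | 1Δ
t=14: Δ0=00010101010 Δ1=00110101010 Δ2=00110101110 Δ3=00100101110 Δ4=01100101110 Δ5=11100101110 | 5Δ
t=15: Δ0=11100101110 Δ1=11000101110 | 1Δ
t=16: Δ0=11000101110 Δ1=11100101110 Δ2=11100101000 Δ3=10110100000 Δ4=01100100000 Δ5=10100100000 Δ6=00100100000 | 6Δ
t=17: Δ0=00100100000 Δ1=00000100000 | 1Δ
t=18: Δ0=00000100000 Δ1=00100100000 Δ2=00100100010 Δ3=01100101010 Δ4=11110101010 Δ5=10110101010 Δ6=00110101010 | 6Δ
t=19: Δ0=00110101010 Δ1=00010101010 | 1Δ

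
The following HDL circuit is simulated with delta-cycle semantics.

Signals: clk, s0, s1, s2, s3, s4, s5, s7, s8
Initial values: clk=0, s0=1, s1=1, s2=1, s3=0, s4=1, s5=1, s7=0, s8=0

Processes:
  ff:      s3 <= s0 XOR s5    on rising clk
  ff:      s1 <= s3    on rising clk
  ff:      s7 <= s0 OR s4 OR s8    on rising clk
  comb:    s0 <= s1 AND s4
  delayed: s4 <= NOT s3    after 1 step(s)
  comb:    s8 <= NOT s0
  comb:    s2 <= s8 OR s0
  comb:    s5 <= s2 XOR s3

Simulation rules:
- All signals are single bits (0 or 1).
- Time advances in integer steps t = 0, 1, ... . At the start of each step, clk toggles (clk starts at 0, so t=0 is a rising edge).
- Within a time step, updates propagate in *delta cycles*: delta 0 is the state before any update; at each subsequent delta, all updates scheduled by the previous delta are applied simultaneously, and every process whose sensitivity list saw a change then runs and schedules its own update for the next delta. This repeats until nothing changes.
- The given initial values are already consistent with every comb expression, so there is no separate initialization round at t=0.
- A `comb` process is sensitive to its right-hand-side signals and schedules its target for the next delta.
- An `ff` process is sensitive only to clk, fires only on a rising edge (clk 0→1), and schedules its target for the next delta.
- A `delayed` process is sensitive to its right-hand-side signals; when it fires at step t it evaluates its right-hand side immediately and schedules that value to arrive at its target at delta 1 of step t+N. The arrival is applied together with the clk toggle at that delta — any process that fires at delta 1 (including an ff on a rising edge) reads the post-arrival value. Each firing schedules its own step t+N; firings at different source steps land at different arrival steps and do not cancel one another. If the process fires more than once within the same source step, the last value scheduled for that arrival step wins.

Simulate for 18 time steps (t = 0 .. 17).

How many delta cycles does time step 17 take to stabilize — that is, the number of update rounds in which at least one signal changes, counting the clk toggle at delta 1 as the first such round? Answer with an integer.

t0.Δ0 s4=1 clk=0 s5=1 s7=0 s8=0 s1=1 s2=1 s3=0 s0=1
t0.Δ1 s4=1 clk=1 s5=1 s7=0 s8=0 s1=1 s2=1 s3=0 s0=1
t0.Δ2 s4=1 clk=1 s5=1 s7=1 s8=0 s1=0 s2=1 s3=0 s0=1
t0.Δ3 s4=1 clk=1 s5=1 s7=1 s8=0 s1=0 s2=1 s3=0 s0=0
t0.Δ4 s4=1 clk=1 s5=1 s7=1 s8=1 s1=0 s2=0 s3=0 s0=0
t0.Δ5 s4=1 clk=1 s5=0 s7=1 s8=1 s1=0 s2=1 s3=0 s0=0
t0.Δ6 s4=1 clk=1 s5=1 s7=1 s8=1 s1=0 s2=1 s3=0 s0=0
t1.Δ0 s4=1 clk=1 s5=1 s7=1 s8=1 s1=0 s2=1 s3=0 s0=0
t1.Δ1 s4=1 clk=0 s5=1 s7=1 s8=1 s1=0 s2=1 s3=0 s0=0
t2.Δ0 s4=1 clk=0 s5=1 s7=1 s8=1 s1=0 s2=1 s3=0 s0=0
t2.Δ1 s4=1 clk=1 s5=1 s7=1 s8=1 s1=0 s2=1 s3=0 s0=0
t2.Δ2 s4=1 clk=1 s5=1 s7=1 s8=1 s1=0 s2=1 s3=1 s0=0
t2.Δ3 s4=1 clk=1 s5=0 s7=1 s8=1 s1=0 s2=1 s3=1 s0=0
t3.Δ0 s4=1 clk=1 s5=0 s7=1 s8=1 s1=0 s2=1 s3=1 s0=0
t3.Δ1 s4=0 clk=0 s5=0 s7=1 s8=1 s1=0 s2=1 s3=1 s0=0
t4.Δ0 s4=0 clk=0 s5=0 s7=1 s8=1 s1=0 s2=1 s3=1 s0=0
t4.Δ1 s4=0 clk=1 s5=0 s7=1 s8=1 s1=0 s2=1 s3=1 s0=0
t4.Δ2 s4=0 clk=1 s5=0 s7=1 s8=1 s1=1 s2=1 s3=0 s0=0
t4.Δ3 s4=0 clk=1 s5=1 s7=1 s8=1 s1=1 s2=1 s3=0 s0=0
t5.Δ0 s4=0 clk=1 s5=1 s7=1 s8=1 s1=1 s2=1 s3=0 s0=0
t5.Δ1 s4=1 clk=0 s5=1 s7=1 s8=1 s1=1 s2=1 s3=0 s0=0
t5.Δ2 s4=1 clk=0 s5=1 s7=1 s8=1 s1=1 s2=1 s3=0 s0=1
t5.Δ3 s4=1 clk=0 s5=1 s7=1 s8=0 s1=1 s2=1 s3=0 s0=1
t6.Δ0 s4=1 clk=0 s5=1 s7=1 s8=0 s1=1 s2=1 s3=0 s0=1
t6.Δ1 s4=1 clk=1 s5=1 s7=1 s8=0 s1=1 s2=1 s3=0 s0=1
t6.Δ2 s4=1 clk=1 s5=1 s7=1 s8=0 s1=0 s2=1 s3=0 s0=1
t6.Δ3 s4=1 clk=1 s5=1 s7=1 s8=0 s1=0 s2=1 s3=0 s0=0
t6.Δ4 s4=1 clk=1 s5=1 s7=1 s8=1 s1=0 s2=0 s3=0 s0=0
t6.Δ5 s4=1 clk=1 s5=0 s7=1 s8=1 s1=0 s2=1 s3=0 s0=0
t6.Δ6 s4=1 clk=1 s5=1 s7=1 s8=1 s1=0 s2=1 s3=0 s0=0
t7.Δ0 s4=1 clk=1 s5=1 s7=1 s8=1 s1=0 s2=1 s3=0 s0=0
t7.Δ1 s4=1 clk=0 s5=1 s7=1 s8=1 s1=0 s2=1 s3=0 s0=0
t8.Δ0 s4=1 clk=0 s5=1 s7=1 s8=1 s1=0 s2=1 s3=0 s0=0
t8.Δ1 s4=1 clk=1 s5=1 s7=1 s8=1 s1=0 s2=1 s3=0 s0=0
t8.Δ2 s4=1 clk=1 s5=1 s7=1 s8=1 s1=0 s2=1 s3=1 s0=0
t8.Δ3 s4=1 clk=1 s5=0 s7=1 s8=1 s1=0 s2=1 s3=1 s0=0
t9.Δ0 s4=1 clk=1 s5=0 s7=1 s8=1 s1=0 s2=1 s3=1 s0=0
t9.Δ1 s4=0 clk=0 s5=0 s7=1 s8=1 s1=0 s2=1 s3=1 s0=0
t10.Δ0 s4=0 clk=0 s5=0 s7=1 s8=1 s1=0 s2=1 s3=1 s0=0
t10.Δ1 s4=0 clk=1 s5=0 s7=1 s8=1 s1=0 s2=1 s3=1 s0=0
t10.Δ2 s4=0 clk=1 s5=0 s7=1 s8=1 s1=1 s2=1 s3=0 s0=0
t10.Δ3 s4=0 clk=1 s5=1 s7=1 s8=1 s1=1 s2=1 s3=0 s0=0
t11.Δ0 s4=0 clk=1 s5=1 s7=1 s8=1 s1=1 s2=1 s3=0 s0=0
t11.Δ1 s4=1 clk=0 s5=1 s7=1 s8=1 s1=1 s2=1 s3=0 s0=0
t11.Δ2 s4=1 clk=0 s5=1 s7=1 s8=1 s1=1 s2=1 s3=0 s0=1
t11.Δ3 s4=1 clk=0 s5=1 s7=1 s8=0 s1=1 s2=1 s3=0 s0=1
t12.Δ0 s4=1 clk=0 s5=1 s7=1 s8=0 s1=1 s2=1 s3=0 s0=1
t12.Δ1 s4=1 clk=1 s5=1 s7=1 s8=0 s1=1 s2=1 s3=0 s0=1
t12.Δ2 s4=1 clk=1 s5=1 s7=1 s8=0 s1=0 s2=1 s3=0 s0=1
t12.Δ3 s4=1 clk=1 s5=1 s7=1 s8=0 s1=0 s2=1 s3=0 s0=0
t12.Δ4 s4=1 clk=1 s5=1 s7=1 s8=1 s1=0 s2=0 s3=0 s0=0
t12.Δ5 s4=1 clk=1 s5=0 s7=1 s8=1 s1=0 s2=1 s3=0 s0=0
t12.Δ6 s4=1 clk=1 s5=1 s7=1 s8=1 s1=0 s2=1 s3=0 s0=0
t13.Δ0 s4=1 clk=1 s5=1 s7=1 s8=1 s1=0 s2=1 s3=0 s0=0
t13.Δ1 s4=1 clk=0 s5=1 s7=1 s8=1 s1=0 s2=1 s3=0 s0=0
t14.Δ0 s4=1 clk=0 s5=1 s7=1 s8=1 s1=0 s2=1 s3=0 s0=0
t14.Δ1 s4=1 clk=1 s5=1 s7=1 s8=1 s1=0 s2=1 s3=0 s0=0
t14.Δ2 s4=1 clk=1 s5=1 s7=1 s8=1 s1=0 s2=1 s3=1 s0=0
t14.Δ3 s4=1 clk=1 s5=0 s7=1 s8=1 s1=0 s2=1 s3=1 s0=0
t15.Δ0 s4=1 clk=1 s5=0 s7=1 s8=1 s1=0 s2=1 s3=1 s0=0
t15.Δ1 s4=0 clk=0 s5=0 s7=1 s8=1 s1=0 s2=1 s3=1 s0=0
t16.Δ0 s4=0 clk=0 s5=0 s7=1 s8=1 s1=0 s2=1 s3=1 s0=0
t16.Δ1 s4=0 clk=1 s5=0 s7=1 s8=1 s1=0 s2=1 s3=1 s0=0
t16.Δ2 s4=0 clk=1 s5=0 s7=1 s8=1 s1=1 s2=1 s3=0 s0=0
t16.Δ3 s4=0 clk=1 s5=1 s7=1 s8=1 s1=1 s2=1 s3=0 s0=0
t17.Δ0 s4=0 clk=1 s5=1 s7=1 s8=1 s1=1 s2=1 s3=0 s0=0
t17.Δ1 s4=1 clk=0 s5=1 s7=1 s8=1 s1=1 s2=1 s3=0 s0=0
t17.Δ2 s4=1 clk=0 s5=1 s7=1 s8=1 s1=1 s2=1 s3=0 s0=1
t17.Δ3 s4=1 clk=0 s5=1 s7=1 s8=0 s1=1 s2=1 s3=0 s0=1

3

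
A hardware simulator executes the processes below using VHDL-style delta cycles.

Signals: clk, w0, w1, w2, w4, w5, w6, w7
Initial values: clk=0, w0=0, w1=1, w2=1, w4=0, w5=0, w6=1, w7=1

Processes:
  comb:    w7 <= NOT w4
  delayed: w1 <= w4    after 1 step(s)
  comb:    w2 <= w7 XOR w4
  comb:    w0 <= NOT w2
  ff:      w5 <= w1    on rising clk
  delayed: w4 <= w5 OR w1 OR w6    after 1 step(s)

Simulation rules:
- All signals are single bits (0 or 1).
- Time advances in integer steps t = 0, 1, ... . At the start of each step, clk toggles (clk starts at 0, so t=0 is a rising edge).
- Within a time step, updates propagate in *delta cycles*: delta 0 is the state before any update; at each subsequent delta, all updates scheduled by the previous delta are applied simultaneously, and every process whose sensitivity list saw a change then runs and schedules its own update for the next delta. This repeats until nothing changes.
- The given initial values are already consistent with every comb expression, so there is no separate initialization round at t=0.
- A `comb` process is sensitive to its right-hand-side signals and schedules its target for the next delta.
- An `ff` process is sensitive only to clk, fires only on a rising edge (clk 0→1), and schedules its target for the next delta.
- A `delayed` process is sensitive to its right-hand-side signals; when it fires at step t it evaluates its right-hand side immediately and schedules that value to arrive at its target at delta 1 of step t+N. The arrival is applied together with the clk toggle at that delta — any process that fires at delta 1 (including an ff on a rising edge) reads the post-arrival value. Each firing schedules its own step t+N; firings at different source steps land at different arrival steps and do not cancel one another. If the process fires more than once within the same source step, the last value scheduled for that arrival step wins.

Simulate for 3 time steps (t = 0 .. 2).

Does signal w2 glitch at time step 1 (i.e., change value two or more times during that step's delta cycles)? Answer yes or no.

[bits: w4,w7,w6,w5,clk,w1,w0,w2]
t=0: Δ0=01100101 Δ1=01101101 Δ2=01111101 | 2Δ
t=1: Δ0=01111101 Δ1=11110101 Δ2=10110100 Δ3=10110111 Δ4=10110101 | 4Δ
t=2: Δ0=10110101 Δ1=10111101 | 1Δ

yes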